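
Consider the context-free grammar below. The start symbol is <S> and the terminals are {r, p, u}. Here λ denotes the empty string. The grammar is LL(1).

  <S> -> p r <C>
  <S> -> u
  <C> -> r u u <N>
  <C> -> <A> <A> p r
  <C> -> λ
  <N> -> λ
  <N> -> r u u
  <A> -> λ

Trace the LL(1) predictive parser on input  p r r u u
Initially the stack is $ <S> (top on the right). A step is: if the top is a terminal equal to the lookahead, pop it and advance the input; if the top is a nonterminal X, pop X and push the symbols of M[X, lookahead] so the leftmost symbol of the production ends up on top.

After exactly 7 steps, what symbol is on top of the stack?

step 1: stack=$ <S>  input=p r r u u $  — expand <S> -> p r <C>
step 2: stack=$ <C> r p  input=p r r u u $  — match p
step 3: stack=$ <C> r  input=r r u u $  — match r
step 4: stack=$ <C>  input=r u u $  — expand <C> -> r u u <N>
step 5: stack=$ <N> u u r  input=r u u $  — match r
step 6: stack=$ <N> u u  input=u u $  — match u
step 7: stack=$ <N> u  input=u $  — match u
Stack after step 7: $ <N> (top = <N>).

<N>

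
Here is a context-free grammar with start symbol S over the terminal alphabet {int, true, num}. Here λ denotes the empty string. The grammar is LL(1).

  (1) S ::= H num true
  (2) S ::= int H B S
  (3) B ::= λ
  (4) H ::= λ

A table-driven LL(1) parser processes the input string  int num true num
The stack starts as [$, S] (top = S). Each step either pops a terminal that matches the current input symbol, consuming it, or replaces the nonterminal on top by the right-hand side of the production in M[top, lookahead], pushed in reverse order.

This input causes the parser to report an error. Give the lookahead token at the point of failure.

num

     Stack         Input               Action
  1  $ S           int num true num $  expand S ::= int H B S
  2  $ S B H int   int num true num $  match int
  3  $ S B H       num true num $      expand H ::= λ
  4  $ S B         num true num $      expand B ::= λ
  5  $ S           num true num $      expand S ::= H num true
  6  $ true num H  num true num $      expand H ::= λ
  7  $ true num    num true num $      match num
  8  $ true        true num $          match true
  9  $             num $               error: stack empty but input remains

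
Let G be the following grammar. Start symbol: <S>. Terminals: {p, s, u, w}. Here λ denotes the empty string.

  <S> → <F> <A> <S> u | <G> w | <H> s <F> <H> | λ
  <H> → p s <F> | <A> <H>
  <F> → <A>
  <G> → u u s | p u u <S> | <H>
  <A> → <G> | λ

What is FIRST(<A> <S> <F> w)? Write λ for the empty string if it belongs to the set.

FIRST(<S>): from <S>→<F> <A> <S> u we get {p, u}; from <S>→<G> w we get {p, u}; from <S>→<H> s <F> <H> we get {p, u}; from <S>→λ we get {λ}. So FIRST(<S>) = {λ, p, u}.
FIRST(<H>): from <H>→p s <F> we get {p}; from <H>→<A> <H> we get {p, u}. So FIRST(<H>) = {p, u}.
FIRST(<G>): from <G>→u u s we get {u}; from <G>→p u u <S> we get {p}; from <G>→<H> we get {p, u}. So FIRST(<G>) = {p, u}.
FIRST(<A>): from <A>→<G> we get {p, u}; from <A>→λ we get {λ}. So FIRST(<A>) = {λ, p, u}.
FIRST(<F>): from <F>→<A> we get {λ, p, u}. So FIRST(<F>) = {λ, p, u}.
FIRST(<A> <S> <F> w): take FIRST of each symbol in turn, carrying on past any symbol whose FIRST contains λ; result {p, u, w}.

{p, u, w}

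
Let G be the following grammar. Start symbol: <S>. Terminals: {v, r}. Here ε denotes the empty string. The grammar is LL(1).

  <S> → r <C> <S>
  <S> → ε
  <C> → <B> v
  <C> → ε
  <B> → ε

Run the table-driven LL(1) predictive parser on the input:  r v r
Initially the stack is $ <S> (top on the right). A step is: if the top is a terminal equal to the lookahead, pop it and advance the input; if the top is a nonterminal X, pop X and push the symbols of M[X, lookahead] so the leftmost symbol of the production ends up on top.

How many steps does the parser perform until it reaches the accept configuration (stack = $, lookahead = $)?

9

step 1: stack=$ <S>  input=r v r $  — expand <S> → r <C> <S>
step 2: stack=$ <S> <C> r  input=r v r $  — match r
step 3: stack=$ <S> <C>  input=v r $  — expand <C> → <B> v
step 4: stack=$ <S> v <B>  input=v r $  — expand <B> → ε
step 5: stack=$ <S> v  input=v r $  — match v
step 6: stack=$ <S>  input=r $  — expand <S> → r <C> <S>
step 7: stack=$ <S> <C> r  input=r $  — match r
step 8: stack=$ <S> <C>  input=$  — expand <C> → ε
step 9: stack=$ <S>  input=$  — expand <S> → ε
Accept reached after 9 steps.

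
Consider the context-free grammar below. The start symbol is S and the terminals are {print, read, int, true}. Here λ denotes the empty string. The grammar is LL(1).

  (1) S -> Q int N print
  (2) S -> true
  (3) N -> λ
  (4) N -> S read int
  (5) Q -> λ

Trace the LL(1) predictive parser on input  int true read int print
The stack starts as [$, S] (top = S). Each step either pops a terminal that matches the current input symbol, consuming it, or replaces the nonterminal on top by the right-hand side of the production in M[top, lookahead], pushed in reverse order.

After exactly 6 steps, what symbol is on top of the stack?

     Stack                  Input                      Action
  1  $ S                    int true read int print $  expand S -> Q int N print
  2  $ print N int Q        int true read int print $  expand Q -> λ
  3  $ print N int          int true read int print $  match int
  4  $ print N              true read int print $      expand N -> S read int
  5  $ print int read S     true read int print $      expand S -> true
  6  $ print int read true  true read int print $      match true
Stack after step 6: $ print int read (top = read).

read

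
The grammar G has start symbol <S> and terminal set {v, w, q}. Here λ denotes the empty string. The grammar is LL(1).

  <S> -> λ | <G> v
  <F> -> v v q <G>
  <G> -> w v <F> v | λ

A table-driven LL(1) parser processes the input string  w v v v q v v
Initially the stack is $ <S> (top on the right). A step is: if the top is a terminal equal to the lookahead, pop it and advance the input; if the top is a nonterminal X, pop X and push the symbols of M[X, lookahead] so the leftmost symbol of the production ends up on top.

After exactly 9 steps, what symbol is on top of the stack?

     Stack            Input            Action
  1  $ <S>            w v v v q v v $  expand <S> -> <G> v
  2  $ v <G>          w v v v q v v $  expand <G> -> w v <F> v
  3  $ v v <F> v w    w v v v q v v $  match w
  4  $ v v <F> v      v v v q v v $    match v
  5  $ v v <F>        v v q v v $      expand <F> -> v v q <G>
  6  $ v v <G> q v v  v v q v v $      match v
  7  $ v v <G> q v    v q v v $        match v
  8  $ v v <G> q      q v v $          match q
  9  $ v v <G>        v v $            expand <G> -> λ
Stack after step 9: $ v v (top = v).

v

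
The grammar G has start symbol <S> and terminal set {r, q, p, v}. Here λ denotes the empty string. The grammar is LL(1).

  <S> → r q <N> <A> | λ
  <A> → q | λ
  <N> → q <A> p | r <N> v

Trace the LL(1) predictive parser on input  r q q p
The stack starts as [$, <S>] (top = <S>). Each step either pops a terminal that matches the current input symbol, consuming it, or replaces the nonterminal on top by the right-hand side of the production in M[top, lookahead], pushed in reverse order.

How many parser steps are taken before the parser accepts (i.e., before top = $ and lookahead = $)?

8

     Stack          Input      Action
  1  $ <S>          r q q p $  expand <S> → r q <N> <A>
  2  $ <A> <N> q r  r q q p $  match r
  3  $ <A> <N> q    q q p $    match q
  4  $ <A> <N>      q p $      expand <N> → q <A> p
  5  $ <A> p <A> q  q p $      match q
  6  $ <A> p <A>    p $        expand <A> → λ
  7  $ <A> p        p $        match p
  8  $ <A>          $          expand <A> → λ
Accept reached after 8 steps.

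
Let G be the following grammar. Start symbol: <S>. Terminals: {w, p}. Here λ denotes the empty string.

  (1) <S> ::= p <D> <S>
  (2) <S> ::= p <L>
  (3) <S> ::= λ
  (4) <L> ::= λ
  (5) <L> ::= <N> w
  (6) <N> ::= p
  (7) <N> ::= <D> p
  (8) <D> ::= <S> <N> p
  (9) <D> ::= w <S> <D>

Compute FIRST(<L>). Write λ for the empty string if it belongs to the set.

{λ, p, w}

FIRST(<S>): from <S>::=p <D> <S> we get {p}; from <S>::=p <L> we get {p}; from <S>::=λ we get {λ}. So FIRST(<S>) = {λ, p}.
FIRST(<L>): from <L>::=λ we get {λ}; from <L>::=<N> w we get {p, w}. So FIRST(<L>) = {λ, p, w}.
FIRST(<N>): from <N>::=p we get {p}; from <N>::=<D> p we get {p, w}. So FIRST(<N>) = {p, w}.
FIRST(<D>): from <D>::=<S> <N> p we get {p, w}; from <D>::=w <S> <D> we get {w}. So FIRST(<D>) = {p, w}.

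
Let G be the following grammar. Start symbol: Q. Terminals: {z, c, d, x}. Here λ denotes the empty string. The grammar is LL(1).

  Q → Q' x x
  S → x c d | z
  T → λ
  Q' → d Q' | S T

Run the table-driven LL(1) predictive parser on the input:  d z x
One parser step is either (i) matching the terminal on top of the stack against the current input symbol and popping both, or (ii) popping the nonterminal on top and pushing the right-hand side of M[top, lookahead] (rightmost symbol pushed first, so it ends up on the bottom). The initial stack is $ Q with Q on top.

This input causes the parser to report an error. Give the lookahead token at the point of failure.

$

     Stack       Input    Action
  1  $ Q         d z x $  expand Q → Q' x x
  2  $ x x Q'    d z x $  expand Q' → d Q'
  3  $ x x Q' d  d z x $  match d
  4  $ x x Q'    z x $    expand Q' → S T
  5  $ x x T S   z x $    expand S → z
  6  $ x x T z   z x $    match z
  7  $ x x T     x $      expand T → λ
  8  $ x x       x $      match x
  9  $ x         $        error: top is terminal x but lookahead is $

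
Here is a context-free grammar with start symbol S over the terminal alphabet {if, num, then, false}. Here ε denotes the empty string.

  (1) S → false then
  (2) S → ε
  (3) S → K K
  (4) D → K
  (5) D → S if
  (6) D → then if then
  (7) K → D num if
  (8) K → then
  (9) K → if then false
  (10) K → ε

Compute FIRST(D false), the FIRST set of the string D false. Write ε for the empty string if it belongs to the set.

{false, if, num, then}

FIRST(S) = {ε, false, if, num, then}  (via K K)
FIRST(D) = {ε, false, if, num, then}  (via K, S if)
FIRST(K) = {ε, false, if, num, then}  (via D num if)
FIRST(D false): take FIRST of each symbol in turn, carrying on past any symbol whose FIRST contains ε; result {false, if, num, then}.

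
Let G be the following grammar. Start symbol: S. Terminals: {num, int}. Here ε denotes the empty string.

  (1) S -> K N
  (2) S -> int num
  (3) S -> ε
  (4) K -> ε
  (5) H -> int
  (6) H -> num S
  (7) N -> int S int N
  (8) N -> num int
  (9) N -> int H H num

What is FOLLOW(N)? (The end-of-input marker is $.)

FIRST(K): from K->ε we get {ε}. So FIRST(K) = {ε}.
FIRST(H): from H->int we get {int}; from H->num S we get {num}. So FIRST(H) = {int, num}.
FIRST(N): from N->int S int N we get {int}; from N->num int we get {num}; from N->int H H num we get {int}. So FIRST(N) = {int, num}.
FIRST(S): from S->K N we get {int, num}; from S->int num we get {int}; from S->ε we get {ε}. So FIRST(S) = {ε, int, num}.
FOLLOW(S) includes $ since S is the start symbol.
FOLLOW(K): in S->K N, K is followed by N with FIRST {int, num}. Thus FOLLOW(K) = {int, num}.
FOLLOW(H): in N->int H H num (occurrence 1), H is followed by H num with FIRST {int, num}; in N->int H H num (occurrence 2), H is followed by num with FIRST {num}. Thus FOLLOW(H) = {int, num}.
FOLLOW(S): in H->num S, the suffix after S is empty, so FOLLOW(S) ⊇ FOLLOW(H) = {int, num}; in N->int S int N, S is followed by int N with FIRST {int}. Thus FOLLOW(S) = {$, int, num}.
FOLLOW(N): in S->K N, the suffix after N is empty, so FOLLOW(N) ⊇ FOLLOW(S) = {$, int, num}; in N->int S int N, the suffix after N is empty (adds nothing new). Thus FOLLOW(N) = {$, int, num}.

{$, int, num}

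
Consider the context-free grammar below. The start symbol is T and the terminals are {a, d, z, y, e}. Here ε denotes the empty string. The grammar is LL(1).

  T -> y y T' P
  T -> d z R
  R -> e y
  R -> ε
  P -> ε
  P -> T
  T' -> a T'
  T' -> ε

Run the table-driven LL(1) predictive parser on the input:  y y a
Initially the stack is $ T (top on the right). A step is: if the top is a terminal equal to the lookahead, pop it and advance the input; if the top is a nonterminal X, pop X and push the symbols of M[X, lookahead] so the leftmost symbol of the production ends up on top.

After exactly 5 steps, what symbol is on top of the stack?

step 1: stack=$ T  input=y y a $  — expand T -> y y T' P
step 2: stack=$ P T' y y  input=y y a $  — match y
step 3: stack=$ P T' y  input=y a $  — match y
step 4: stack=$ P T'  input=a $  — expand T' -> a T'
step 5: stack=$ P T' a  input=a $  — match a
Stack after step 5: $ P T' (top = T').

T'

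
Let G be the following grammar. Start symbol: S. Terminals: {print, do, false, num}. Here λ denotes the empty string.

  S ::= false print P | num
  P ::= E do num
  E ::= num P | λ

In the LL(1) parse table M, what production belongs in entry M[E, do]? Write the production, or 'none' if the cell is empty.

E ::= λ

FIRST(S): from S::=false print P we get {false}; from S::=num we get {num}. So FIRST(S) = {false, num}.
FIRST(E): from E::=num P we get {num}; from E::=λ we get {λ}. So FIRST(E) = {λ, num}.
FIRST(P): from P::=E do num we get {do, num}. So FIRST(P) = {do, num}.
FOLLOW(S) includes $ since S is the start symbol.
FOLLOW(E): in P::=E do num, E is followed by do num with FIRST {do}. Thus FOLLOW(E) = {do}.
For E ::= num P: FIRST(num P) = {num}, so it goes in M[E, t] for t ∈ {num}.
For E ::= λ: FIRST(λ) = {λ}, so it goes in M[E, t] for t ∈ {}; since λ ∈ FIRST, also for every t ∈ FOLLOW(E) = {do}.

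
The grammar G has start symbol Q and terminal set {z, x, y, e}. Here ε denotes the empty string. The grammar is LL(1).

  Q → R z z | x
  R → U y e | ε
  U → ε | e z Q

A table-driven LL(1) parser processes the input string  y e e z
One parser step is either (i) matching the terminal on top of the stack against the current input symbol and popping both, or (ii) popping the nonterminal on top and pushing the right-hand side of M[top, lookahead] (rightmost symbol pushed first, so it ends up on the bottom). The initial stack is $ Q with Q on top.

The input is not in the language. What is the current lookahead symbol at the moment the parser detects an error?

     Stack        Input      Action
  1  $ Q          y e e z $  expand Q → R z z
  2  $ z z R      y e e z $  expand R → U y e
  3  $ z z e y U  y e e z $  expand U → ε
  4  $ z z e y    y e e z $  match y
  5  $ z z e      e e z $    match e
  6  $ z z        e z $      error: top is terminal z but lookahead is e

e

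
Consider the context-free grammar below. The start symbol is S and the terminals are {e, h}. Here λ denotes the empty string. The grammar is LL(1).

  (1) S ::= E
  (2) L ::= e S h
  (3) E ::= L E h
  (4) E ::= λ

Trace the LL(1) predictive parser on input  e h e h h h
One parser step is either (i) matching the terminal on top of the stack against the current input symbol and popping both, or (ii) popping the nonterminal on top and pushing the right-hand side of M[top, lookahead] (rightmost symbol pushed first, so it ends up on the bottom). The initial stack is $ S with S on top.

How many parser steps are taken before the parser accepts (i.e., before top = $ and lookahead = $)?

step 1: stack=$ S  input=e h e h h h $  — expand S ::= E
step 2: stack=$ E  input=e h e h h h $  — expand E ::= L E h
step 3: stack=$ h E L  input=e h e h h h $  — expand L ::= e S h
step 4: stack=$ h E h S e  input=e h e h h h $  — match e
step 5: stack=$ h E h S  input=h e h h h $  — expand S ::= E
step 6: stack=$ h E h E  input=h e h h h $  — expand E ::= λ
step 7: stack=$ h E h  input=h e h h h $  — match h
step 8: stack=$ h E  input=e h h h $  — expand E ::= L E h
step 9: stack=$ h h E L  input=e h h h $  — expand L ::= e S h
step 10: stack=$ h h E h S e  input=e h h h $  — match e
step 11: stack=$ h h E h S  input=h h h $  — expand S ::= E
step 12: stack=$ h h E h E  input=h h h $  — expand E ::= λ
step 13: stack=$ h h E h  input=h h h $  — match h
step 14: stack=$ h h E  input=h h $  — expand E ::= λ
step 15: stack=$ h h  input=h h $  — match h
step 16: stack=$ h  input=h $  — match h
Accept reached after 16 steps.

16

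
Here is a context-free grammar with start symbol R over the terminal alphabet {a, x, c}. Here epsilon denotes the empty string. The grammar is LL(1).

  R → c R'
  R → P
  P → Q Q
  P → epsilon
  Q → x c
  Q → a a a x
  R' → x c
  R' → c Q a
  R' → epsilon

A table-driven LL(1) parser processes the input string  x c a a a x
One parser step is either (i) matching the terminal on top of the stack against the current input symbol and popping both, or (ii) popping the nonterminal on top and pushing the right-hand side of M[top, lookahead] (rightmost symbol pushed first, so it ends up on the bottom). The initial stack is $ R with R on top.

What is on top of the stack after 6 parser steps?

step 1: stack=$ R  input=x c a a a x $  — expand R → P
step 2: stack=$ P  input=x c a a a x $  — expand P → Q Q
step 3: stack=$ Q Q  input=x c a a a x $  — expand Q → x c
step 4: stack=$ Q c x  input=x c a a a x $  — match x
step 5: stack=$ Q c  input=c a a a x $  — match c
step 6: stack=$ Q  input=a a a x $  — expand Q → a a a x
Stack after step 6: $ x a a a (top = a).

a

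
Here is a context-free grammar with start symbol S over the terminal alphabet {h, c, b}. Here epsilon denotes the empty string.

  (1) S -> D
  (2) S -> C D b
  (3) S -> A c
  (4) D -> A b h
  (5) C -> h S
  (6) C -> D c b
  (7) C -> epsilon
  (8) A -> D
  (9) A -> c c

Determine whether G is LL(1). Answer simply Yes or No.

No

FIRST(S) = {c, h}
FIRST(D) = {c}
FIRST(C) = {epsilon, c, h}
FIRST(A) = {c}
FOLLOW(S) = {$, c}
FOLLOW(D) = {$, b, c}
FOLLOW(C) = {c}
FOLLOW(A) = {b, c}
Cell M[A, c] receives both A -> D and A -> c c — the grammar is not LL(1).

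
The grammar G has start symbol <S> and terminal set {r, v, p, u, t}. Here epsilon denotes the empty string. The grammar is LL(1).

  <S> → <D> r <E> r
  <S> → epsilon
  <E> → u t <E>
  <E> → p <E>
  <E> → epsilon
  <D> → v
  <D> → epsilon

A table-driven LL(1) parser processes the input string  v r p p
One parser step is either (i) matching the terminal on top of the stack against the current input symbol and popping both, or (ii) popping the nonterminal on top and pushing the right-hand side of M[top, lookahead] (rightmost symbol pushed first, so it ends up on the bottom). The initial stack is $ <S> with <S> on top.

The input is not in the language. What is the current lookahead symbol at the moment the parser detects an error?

step 1: stack=$ <S>  input=v r p p $  — expand <S> → <D> r <E> r
step 2: stack=$ r <E> r <D>  input=v r p p $  — expand <D> → v
step 3: stack=$ r <E> r v  input=v r p p $  — match v
step 4: stack=$ r <E> r  input=r p p $  — match r
step 5: stack=$ r <E>  input=p p $  — expand <E> → p <E>
step 6: stack=$ r <E> p  input=p p $  — match p
step 7: stack=$ r <E>  input=p $  — expand <E> → p <E>
step 8: stack=$ r <E> p  input=p $  — match p
step 9: stack=$ r <E>  input=$  — error: M[<E>, $] is empty

$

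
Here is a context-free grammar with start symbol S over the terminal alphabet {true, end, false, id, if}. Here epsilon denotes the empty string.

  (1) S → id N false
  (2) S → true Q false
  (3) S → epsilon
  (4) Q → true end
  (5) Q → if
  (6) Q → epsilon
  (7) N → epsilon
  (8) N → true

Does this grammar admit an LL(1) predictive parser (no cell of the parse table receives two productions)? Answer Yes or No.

Yes

FIRST(S) = {epsilon, id, true}
FIRST(Q) = {epsilon, if, true}
FIRST(N) = {epsilon, true}
FOLLOW(S) = {$}
FOLLOW(Q) = {false}
FOLLOW(N) = {false}
Each cell of M receives at most one production.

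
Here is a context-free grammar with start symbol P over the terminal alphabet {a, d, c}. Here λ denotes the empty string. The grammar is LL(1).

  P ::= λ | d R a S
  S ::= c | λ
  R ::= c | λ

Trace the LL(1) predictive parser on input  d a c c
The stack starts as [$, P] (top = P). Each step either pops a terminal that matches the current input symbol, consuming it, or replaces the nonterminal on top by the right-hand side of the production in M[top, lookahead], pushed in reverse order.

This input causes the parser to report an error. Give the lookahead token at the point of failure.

c

step 1: stack=$ P  input=d a c c $  — expand P ::= d R a S
step 2: stack=$ S a R d  input=d a c c $  — match d
step 3: stack=$ S a R  input=a c c $  — expand R ::= λ
step 4: stack=$ S a  input=a c c $  — match a
step 5: stack=$ S  input=c c $  — expand S ::= c
step 6: stack=$ c  input=c c $  — match c
step 7: stack=$  input=c $  — error: stack empty but input remains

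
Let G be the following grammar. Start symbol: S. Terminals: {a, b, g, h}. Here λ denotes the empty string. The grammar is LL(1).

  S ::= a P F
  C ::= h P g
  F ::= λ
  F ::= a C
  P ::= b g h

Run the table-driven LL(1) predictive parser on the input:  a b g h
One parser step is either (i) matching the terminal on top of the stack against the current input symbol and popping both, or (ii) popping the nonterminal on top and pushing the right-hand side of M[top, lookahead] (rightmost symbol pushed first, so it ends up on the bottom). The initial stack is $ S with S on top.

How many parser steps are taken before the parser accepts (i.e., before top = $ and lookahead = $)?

7

step 1: stack=$ S  input=a b g h $  — expand S ::= a P F
step 2: stack=$ F P a  input=a b g h $  — match a
step 3: stack=$ F P  input=b g h $  — expand P ::= b g h
step 4: stack=$ F h g b  input=b g h $  — match b
step 5: stack=$ F h g  input=g h $  — match g
step 6: stack=$ F h  input=h $  — match h
step 7: stack=$ F  input=$  — expand F ::= λ
Accept reached after 7 steps.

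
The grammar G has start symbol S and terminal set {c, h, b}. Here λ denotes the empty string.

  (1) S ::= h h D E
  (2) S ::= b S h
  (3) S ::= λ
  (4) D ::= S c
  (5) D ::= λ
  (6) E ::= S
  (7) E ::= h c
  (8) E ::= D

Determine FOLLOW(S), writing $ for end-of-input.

FIRST(S): from S::=h h D E we get {h}; from S::=b S h we get {b}; from S::=λ we get {λ}. So FIRST(S) = {λ, b, h}.
FIRST(D): from D::=S c we get {b, c, h}; from D::=λ we get {λ}. So FIRST(D) = {λ, b, c, h}.
FIRST(E): from E::=S we get {λ, b, h}; from E::=h c we get {h}; from E::=D we get {λ, b, c, h}. So FIRST(E) = {λ, b, c, h}.
FOLLOW(S) includes $ since S is the start symbol.
FOLLOW(S): in S::=b S h, S is followed by h with FIRST {h}; in D::=S c, S is followed by c with FIRST {c}; in E::=S, the suffix after S is empty, so FOLLOW(S) ⊇ FOLLOW(E) = {$, c, h}. Thus FOLLOW(S) = {$, c, h}.
FOLLOW(E): in S::=h h D E, the suffix after E is empty, so FOLLOW(E) ⊇ FOLLOW(S) = {$, c, h}. Thus FOLLOW(E) = {$, c, h}.
FOLLOW(D): in S::=h h D E, D is followed by E with FIRST {λ, b, c, h}; in S::=h h D E, the suffix after D is nullable, so FOLLOW(D) ⊇ FOLLOW(S) = {$, c, h}; in E::=D, the suffix after D is empty, so FOLLOW(D) ⊇ FOLLOW(E) = {$, c, h}. Thus FOLLOW(D) = {$, b, c, h}.

{$, c, h}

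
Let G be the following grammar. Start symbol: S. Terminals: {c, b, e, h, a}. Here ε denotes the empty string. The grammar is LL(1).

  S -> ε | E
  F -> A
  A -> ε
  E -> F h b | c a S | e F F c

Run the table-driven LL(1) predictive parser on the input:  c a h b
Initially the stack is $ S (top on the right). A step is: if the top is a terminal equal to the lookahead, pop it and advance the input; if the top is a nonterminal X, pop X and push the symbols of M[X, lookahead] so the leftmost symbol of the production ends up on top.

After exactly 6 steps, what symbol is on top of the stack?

F

     Stack    Input      Action
  1  $ S      c a h b $  expand S -> E
  2  $ E      c a h b $  expand E -> c a S
  3  $ S a c  c a h b $  match c
  4  $ S a    a h b $    match a
  5  $ S      h b $      expand S -> E
  6  $ E      h b $      expand E -> F h b
Stack after step 6: $ b h F (top = F).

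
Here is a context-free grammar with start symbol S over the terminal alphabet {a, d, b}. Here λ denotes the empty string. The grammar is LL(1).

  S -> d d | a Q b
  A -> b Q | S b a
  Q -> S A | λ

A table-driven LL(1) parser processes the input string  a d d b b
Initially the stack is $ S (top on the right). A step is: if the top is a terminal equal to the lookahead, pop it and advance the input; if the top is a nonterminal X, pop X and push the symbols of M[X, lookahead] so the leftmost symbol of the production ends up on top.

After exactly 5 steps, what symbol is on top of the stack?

d

step 1: stack=$ S  input=a d d b b $  — expand S -> a Q b
step 2: stack=$ b Q a  input=a d d b b $  — match a
step 3: stack=$ b Q  input=d d b b $  — expand Q -> S A
step 4: stack=$ b A S  input=d d b b $  — expand S -> d d
step 5: stack=$ b A d d  input=d d b b $  — match d
Stack after step 5: $ b A d (top = d).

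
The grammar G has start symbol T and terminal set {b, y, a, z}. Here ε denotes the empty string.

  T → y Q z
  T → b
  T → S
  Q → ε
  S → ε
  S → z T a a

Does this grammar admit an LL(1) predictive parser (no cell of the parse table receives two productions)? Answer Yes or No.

Yes

FIRST(T) = {ε, b, y, z}
FIRST(Q) = {ε}
FIRST(S) = {ε, z}
FOLLOW(T) = {$, a}
FOLLOW(Q) = {z}
FOLLOW(S) = {$, a}
Each cell of M receives at most one production.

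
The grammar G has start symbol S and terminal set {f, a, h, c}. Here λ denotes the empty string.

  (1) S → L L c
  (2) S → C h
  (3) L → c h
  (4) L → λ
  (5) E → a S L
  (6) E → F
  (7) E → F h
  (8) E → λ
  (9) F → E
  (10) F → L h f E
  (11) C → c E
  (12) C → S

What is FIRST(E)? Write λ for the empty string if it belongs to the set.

FIRST(L): from L→c h we get {c}; from L→λ we get {λ}. So FIRST(L) = {λ, c}.
FIRST(S): from S→L L c we get {c}; from S→C h we get {c}. So FIRST(S) = {c}.
FIRST(C): from C→c E we get {c}; from C→S we get {c}. So FIRST(C) = {c}.
FIRST(E): from E→a S L we get {a}; from E→F we get {λ, a, c, h}; from E→F h we get {a, c, h}; from E→λ we get {λ}. So FIRST(E) = {λ, a, c, h}.
FIRST(F): from F→E we get {λ, a, c, h}; from F→L h f E we get {c, h}. So FIRST(F) = {λ, a, c, h}.

{λ, a, c, h}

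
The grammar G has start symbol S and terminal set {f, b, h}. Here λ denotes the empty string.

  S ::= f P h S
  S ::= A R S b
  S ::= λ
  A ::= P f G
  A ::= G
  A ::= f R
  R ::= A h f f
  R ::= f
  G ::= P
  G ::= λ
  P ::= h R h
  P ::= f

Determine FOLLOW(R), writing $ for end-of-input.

FIRST(P) = {f, h}
FIRST(G) = {λ, f, h}  (via P)
FIRST(A) = {λ, f, h}  (via P f G, G)
FIRST(R) = {f, h}  (via A h f f)
FIRST(S) = {λ, f, h}  (via A R S b)
FOLLOW(S) includes $ since S is the start symbol.
FOLLOW(S): in S::=f P h S, the suffix after S is empty (adds nothing new); in S::=A R S b, S is followed by b with FIRST {b}. Thus FOLLOW(S) = {$, b}.
FOLLOW(A): in S::=A R S b, A is followed by R S b with FIRST {f, h}; in R::=A h f f, A is followed by h f f with FIRST {h}. Thus FOLLOW(A) = {f, h}.
FOLLOW(R): in S::=A R S b, R is followed by S b with FIRST {b, f, h}; in A::=f R, the suffix after R is empty, so FOLLOW(R) ⊇ FOLLOW(A) = {f, h}; in P::=h R h, R is followed by h with FIRST {h}. Thus FOLLOW(R) = {b, f, h}.
FOLLOW(G): in A::=P f G, the suffix after G is empty, so FOLLOW(G) ⊇ FOLLOW(A) = {f, h}; in A::=G, the suffix after G is empty, so FOLLOW(G) ⊇ FOLLOW(A) = {f, h}. Thus FOLLOW(G) = {f, h}.
FOLLOW(P): in S::=f P h S, P is followed by h S with FIRST {h}; in A::=P f G, P is followed by f G with FIRST {f}; in G::=P, the suffix after P is empty, so FOLLOW(P) ⊇ FOLLOW(G) = {f, h}. Thus FOLLOW(P) = {f, h}.

{b, f, h}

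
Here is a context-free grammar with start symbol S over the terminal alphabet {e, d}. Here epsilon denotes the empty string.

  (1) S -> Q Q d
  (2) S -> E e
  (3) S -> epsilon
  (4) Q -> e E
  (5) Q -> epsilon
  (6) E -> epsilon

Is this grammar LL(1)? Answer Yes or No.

No

FIRST(S) = {epsilon, d, e}
FIRST(Q) = {epsilon, e}
FIRST(E) = {epsilon}
FOLLOW(S) = {$}
FOLLOW(Q) = {d, e}
FOLLOW(E) = {d, e}
Cell M[Q, e] receives both Q -> e E and Q -> epsilon — the grammar is not LL(1).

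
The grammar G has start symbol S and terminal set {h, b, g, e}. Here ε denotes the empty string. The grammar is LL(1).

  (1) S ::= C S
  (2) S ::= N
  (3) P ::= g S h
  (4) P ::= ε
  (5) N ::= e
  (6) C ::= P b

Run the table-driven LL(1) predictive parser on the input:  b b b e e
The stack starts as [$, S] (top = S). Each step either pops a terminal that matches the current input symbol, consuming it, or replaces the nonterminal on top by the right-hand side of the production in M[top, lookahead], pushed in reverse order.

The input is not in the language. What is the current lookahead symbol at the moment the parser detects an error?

      Stack    Input        Action
   1  $ S      b b b e e $  expand S ::= C S
   2  $ S C    b b b e e $  expand C ::= P b
   3  $ S b P  b b b e e $  expand P ::= ε
   4  $ S b    b b b e e $  match b
   5  $ S      b b e e $    expand S ::= C S
   6  $ S C    b b e e $    expand C ::= P b
   7  $ S b P  b b e e $    expand P ::= ε
   8  $ S b    b b e e $    match b
   9  $ S      b e e $      expand S ::= C S
  10  $ S C    b e e $      expand C ::= P b
  11  $ S b P  b e e $      expand P ::= ε
  12  $ S b    b e e $      match b
  13  $ S      e e $        expand S ::= N
  14  $ N      e e $        expand N ::= e
  15  $ e      e e $        match e
  16  $        e $          error: stack empty but input remains

e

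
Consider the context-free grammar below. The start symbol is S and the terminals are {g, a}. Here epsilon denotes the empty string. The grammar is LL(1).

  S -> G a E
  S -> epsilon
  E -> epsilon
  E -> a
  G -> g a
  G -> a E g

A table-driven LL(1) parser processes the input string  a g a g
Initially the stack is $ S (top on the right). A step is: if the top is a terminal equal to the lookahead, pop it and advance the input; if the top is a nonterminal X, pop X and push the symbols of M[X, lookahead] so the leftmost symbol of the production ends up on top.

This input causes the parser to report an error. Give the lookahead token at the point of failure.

     Stack        Input      Action
  1  $ S          a g a g $  expand S -> G a E
  2  $ E a G      a g a g $  expand G -> a E g
  3  $ E a g E a  a g a g $  match a
  4  $ E a g E    g a g $    expand E -> epsilon
  5  $ E a g      g a g $    match g
  6  $ E a        a g $      match a
  7  $ E          g $        expand E -> epsilon
  8  $            g $        error: stack empty but input remains

g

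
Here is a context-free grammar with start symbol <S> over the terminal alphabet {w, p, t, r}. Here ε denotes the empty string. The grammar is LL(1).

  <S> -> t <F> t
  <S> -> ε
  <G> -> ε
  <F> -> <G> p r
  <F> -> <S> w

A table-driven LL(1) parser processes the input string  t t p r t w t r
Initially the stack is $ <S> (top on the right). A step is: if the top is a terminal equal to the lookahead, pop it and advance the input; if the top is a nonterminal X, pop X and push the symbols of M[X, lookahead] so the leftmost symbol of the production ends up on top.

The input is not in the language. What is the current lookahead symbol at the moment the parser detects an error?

step 1: stack=$ <S>  input=t t p r t w t r $  — expand <S> -> t <F> t
step 2: stack=$ t <F> t  input=t t p r t w t r $  — match t
step 3: stack=$ t <F>  input=t p r t w t r $  — expand <F> -> <S> w
step 4: stack=$ t w <S>  input=t p r t w t r $  — expand <S> -> t <F> t
step 5: stack=$ t w t <F> t  input=t p r t w t r $  — match t
step 6: stack=$ t w t <F>  input=p r t w t r $  — expand <F> -> <G> p r
step 7: stack=$ t w t r p <G>  input=p r t w t r $  — expand <G> -> ε
step 8: stack=$ t w t r p  input=p r t w t r $  — match p
step 9: stack=$ t w t r  input=r t w t r $  — match r
step 10: stack=$ t w t  input=t w t r $  — match t
step 11: stack=$ t w  input=w t r $  — match w
step 12: stack=$ t  input=t r $  — match t
step 13: stack=$  input=r $  — error: stack empty but input remains

r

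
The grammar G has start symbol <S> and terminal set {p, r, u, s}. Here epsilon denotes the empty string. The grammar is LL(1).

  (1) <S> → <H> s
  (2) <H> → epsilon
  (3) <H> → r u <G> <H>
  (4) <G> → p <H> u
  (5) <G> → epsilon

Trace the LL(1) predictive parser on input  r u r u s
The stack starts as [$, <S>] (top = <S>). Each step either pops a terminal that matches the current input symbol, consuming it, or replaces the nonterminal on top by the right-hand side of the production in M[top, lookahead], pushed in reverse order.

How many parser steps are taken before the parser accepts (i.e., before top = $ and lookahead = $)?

step 1: stack=$ <S>  input=r u r u s $  — expand <S> → <H> s
step 2: stack=$ s <H>  input=r u r u s $  — expand <H> → r u <G> <H>
step 3: stack=$ s <H> <G> u r  input=r u r u s $  — match r
step 4: stack=$ s <H> <G> u  input=u r u s $  — match u
step 5: stack=$ s <H> <G>  input=r u s $  — expand <G> → epsilon
step 6: stack=$ s <H>  input=r u s $  — expand <H> → r u <G> <H>
step 7: stack=$ s <H> <G> u r  input=r u s $  — match r
step 8: stack=$ s <H> <G> u  input=u s $  — match u
step 9: stack=$ s <H> <G>  input=s $  — expand <G> → epsilon
step 10: stack=$ s <H>  input=s $  — expand <H> → epsilon
step 11: stack=$ s  input=s $  — match s
Accept reached after 11 steps.

11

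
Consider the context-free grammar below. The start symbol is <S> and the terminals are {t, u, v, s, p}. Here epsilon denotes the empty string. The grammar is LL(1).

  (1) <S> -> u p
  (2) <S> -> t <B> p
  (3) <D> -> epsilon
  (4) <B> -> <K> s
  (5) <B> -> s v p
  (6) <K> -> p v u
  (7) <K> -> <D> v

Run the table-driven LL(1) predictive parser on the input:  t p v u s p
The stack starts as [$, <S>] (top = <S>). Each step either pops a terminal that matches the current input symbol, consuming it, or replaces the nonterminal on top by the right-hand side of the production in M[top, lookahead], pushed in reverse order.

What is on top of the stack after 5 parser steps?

step 1: stack=$ <S>  input=t p v u s p $  — expand <S> -> t <B> p
step 2: stack=$ p <B> t  input=t p v u s p $  — match t
step 3: stack=$ p <B>  input=p v u s p $  — expand <B> -> <K> s
step 4: stack=$ p s <K>  input=p v u s p $  — expand <K> -> p v u
step 5: stack=$ p s u v p  input=p v u s p $  — match p
Stack after step 5: $ p s u v (top = v).

v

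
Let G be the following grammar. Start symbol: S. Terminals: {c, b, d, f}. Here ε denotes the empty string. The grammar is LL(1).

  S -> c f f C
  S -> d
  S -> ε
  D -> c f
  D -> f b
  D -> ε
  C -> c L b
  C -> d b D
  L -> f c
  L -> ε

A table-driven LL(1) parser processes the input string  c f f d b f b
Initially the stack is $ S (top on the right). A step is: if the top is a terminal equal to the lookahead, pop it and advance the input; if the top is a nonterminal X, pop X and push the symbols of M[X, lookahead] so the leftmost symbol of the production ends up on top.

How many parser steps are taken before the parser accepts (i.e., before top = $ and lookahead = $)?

step 1: stack=$ S  input=c f f d b f b $  — expand S -> c f f C
step 2: stack=$ C f f c  input=c f f d b f b $  — match c
step 3: stack=$ C f f  input=f f d b f b $  — match f
step 4: stack=$ C f  input=f d b f b $  — match f
step 5: stack=$ C  input=d b f b $  — expand C -> d b D
step 6: stack=$ D b d  input=d b f b $  — match d
step 7: stack=$ D b  input=b f b $  — match b
step 8: stack=$ D  input=f b $  — expand D -> f b
step 9: stack=$ b f  input=f b $  — match f
step 10: stack=$ b  input=b $  — match b
Accept reached after 10 steps.

10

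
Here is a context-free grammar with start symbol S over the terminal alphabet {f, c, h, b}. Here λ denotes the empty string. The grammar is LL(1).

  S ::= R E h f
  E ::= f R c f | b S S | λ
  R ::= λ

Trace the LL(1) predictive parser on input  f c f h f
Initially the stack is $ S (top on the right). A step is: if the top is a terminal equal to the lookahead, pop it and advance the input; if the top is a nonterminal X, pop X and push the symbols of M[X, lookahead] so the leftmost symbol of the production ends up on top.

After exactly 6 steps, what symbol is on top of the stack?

     Stack          Input        Action
  1  $ S            f c f h f $  expand S ::= R E h f
  2  $ f h E R      f c f h f $  expand R ::= λ
  3  $ f h E        f c f h f $  expand E ::= f R c f
  4  $ f h f c R f  f c f h f $  match f
  5  $ f h f c R    c f h f $    expand R ::= λ
  6  $ f h f c      c f h f $    match c
Stack after step 6: $ f h f (top = f).

f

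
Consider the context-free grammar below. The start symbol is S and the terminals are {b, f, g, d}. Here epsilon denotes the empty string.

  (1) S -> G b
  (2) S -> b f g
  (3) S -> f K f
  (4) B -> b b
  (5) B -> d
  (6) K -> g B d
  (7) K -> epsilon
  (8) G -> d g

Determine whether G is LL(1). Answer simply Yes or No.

FIRST(S) = {b, d, f}
FIRST(B) = {b, d}
FIRST(K) = {epsilon, g}
FIRST(G) = {d}
FOLLOW(S) = {$}
FOLLOW(B) = {d}
FOLLOW(K) = {f}
FOLLOW(G) = {b}
Each cell of M receives at most one production.

Yes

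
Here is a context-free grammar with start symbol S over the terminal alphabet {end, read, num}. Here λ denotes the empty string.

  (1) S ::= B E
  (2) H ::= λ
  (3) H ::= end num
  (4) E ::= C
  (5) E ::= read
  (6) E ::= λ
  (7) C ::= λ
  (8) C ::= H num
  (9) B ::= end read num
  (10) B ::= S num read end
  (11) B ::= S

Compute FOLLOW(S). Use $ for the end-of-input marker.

{$, end, num, read}

FIRST(H) = {λ, end}
FIRST(C) = {λ, end, num}  (via H num)
FIRST(E) = {λ, end, num, read}  (via C)
FIRST(S) = {end}  (via B E)
FIRST(B) = {end}  (via S num read end, S)
FOLLOW(S) includes $ since S is the start symbol.
FOLLOW(H): in C::=H num, H is followed by num with FIRST {num}. Thus FOLLOW(H) = {num}.
FOLLOW(S): in B::=S num read end, S is followed by num read end with FIRST {num}; in B::=S, the suffix after S is empty, so FOLLOW(S) ⊇ FOLLOW(B) = {$, end, num, read}. Thus FOLLOW(S) = {$, end, num, read}.
FOLLOW(E): in S::=B E, the suffix after E is empty, so FOLLOW(E) ⊇ FOLLOW(S) = {$, end, num, read}. Thus FOLLOW(E) = {$, end, num, read}.
FOLLOW(C): in E::=C, the suffix after C is empty, so FOLLOW(C) ⊇ FOLLOW(E) = {$, end, num, read}. Thus FOLLOW(C) = {$, end, num, read}.
FOLLOW(B): in S::=B E, B is followed by E with FIRST {λ, end, num, read}; in S::=B E, the suffix after B is nullable, so FOLLOW(B) ⊇ FOLLOW(S) = {$, end, num, read}. Thus FOLLOW(B) = {$, end, num, read}.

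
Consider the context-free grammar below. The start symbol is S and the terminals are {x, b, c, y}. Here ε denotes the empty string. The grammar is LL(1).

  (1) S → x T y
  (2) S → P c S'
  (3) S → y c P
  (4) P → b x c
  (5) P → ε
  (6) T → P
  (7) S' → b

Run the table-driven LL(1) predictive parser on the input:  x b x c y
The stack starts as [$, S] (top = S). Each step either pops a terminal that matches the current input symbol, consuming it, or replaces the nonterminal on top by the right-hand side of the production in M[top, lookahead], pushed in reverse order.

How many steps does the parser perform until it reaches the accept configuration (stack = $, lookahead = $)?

8

     Stack      Input        Action
  1  $ S        x b x c y $  expand S → x T y
  2  $ y T x    x b x c y $  match x
  3  $ y T      b x c y $    expand T → P
  4  $ y P      b x c y $    expand P → b x c
  5  $ y c x b  b x c y $    match b
  6  $ y c x    x c y $      match x
  7  $ y c      c y $        match c
  8  $ y        y $          match y
Accept reached after 8 steps.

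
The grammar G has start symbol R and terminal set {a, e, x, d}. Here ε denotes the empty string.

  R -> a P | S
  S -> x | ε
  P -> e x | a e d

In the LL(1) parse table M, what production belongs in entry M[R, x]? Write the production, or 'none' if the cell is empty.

R -> S

FIRST(S) = {ε, x}
FIRST(P) = {a, e}
FIRST(R) = {ε, a, x}  (via S)
FOLLOW(R) includes $ since R is the start symbol.
FOLLOW(R): R appears on no right-hand side. Thus FOLLOW(R) = {$}.
For R -> a P: FIRST(a P) = {a}, so it goes in M[R, t] for t ∈ {a}.
For R -> S: FIRST(S) = {ε, x}, so it goes in M[R, t] for t ∈ {x}; since ε ∈ FIRST, also for every t ∈ FOLLOW(R) = {$}.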